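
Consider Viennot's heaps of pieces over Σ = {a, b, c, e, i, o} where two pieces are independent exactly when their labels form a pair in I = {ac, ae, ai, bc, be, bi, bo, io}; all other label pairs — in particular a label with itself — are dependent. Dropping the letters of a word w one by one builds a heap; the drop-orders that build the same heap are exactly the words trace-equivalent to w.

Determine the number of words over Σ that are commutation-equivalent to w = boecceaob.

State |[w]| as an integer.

piece 0:b — minimal
piece 1:o — minimal
piece 2:e rests on {1:o}
piece 3:c rests on {2:e}
piece 4:c rests on {3:c}
piece 5:e rests on {4:c}
piece 6:a rests on {0:b, 1:o}
piece 7:o rests on {5:e, 6:a}
piece 8:b rests on {6:a}
minimal pieces: {0:b, 1:o}
ways to finish when only these pieces remain (= sum over removing one remaining piece with nothing left below it):
  1 left: {7}→1  {8}→1
  2 left: {5,7}→1  {7,8}→2
  3 left: {4,5,7}→1  {5,7,8}→3  {6,7,8}→2
  4 left: {0,6,7,8}→2  {3,4,5,7}→1  {4,5,7,8}→4  {5,6,7,8}→5
  5 left: {0,5,6,7,8}→7  {2,3,4,5,7}→1  {3,4,5,7,8}→5  {4,5,6,7,8}→9
  6 left: {0,4,5,6,7,8}→16  {2,3,4,5,7,8}→6  {3,4,5,6,7,8}→14
  7 left: {0,3,4,5,6,7,8}→30  {2,3,4,5,6,7,8}→20
  placing 0:b first → 20 extensions
  placing 1:o first → 50 extensions
total linear extensions = 70

70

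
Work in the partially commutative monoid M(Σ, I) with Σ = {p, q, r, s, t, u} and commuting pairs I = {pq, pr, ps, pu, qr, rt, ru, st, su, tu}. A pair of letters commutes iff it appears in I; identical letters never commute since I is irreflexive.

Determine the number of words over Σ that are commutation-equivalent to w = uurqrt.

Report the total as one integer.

piece 0:u — minimal
piece 1:u rests on {0:u}
piece 2:r — minimal
piece 3:q rests on {1:u}
piece 4:r rests on {2:r}
piece 5:t rests on {3:q}
minimal pieces: {0:u, 2:r}
ways to finish when only these pieces remain (= sum over removing one remaining piece with nothing left below it):
  1 left: {4}→1  {5}→1
  2 left: {2,4}→1  {3,5}→1  {4,5}→2
  3 left: {1,3,5}→1  {2,4,5}→3  {3,4,5}→3
  4 left: {0,1,3,5}→1  {1,3,4,5}→4  {2,3,4,5}→6
  placing 0:u first → 10 extensions
  placing 2:r first → 5 extensions
total linear extensions = 15

15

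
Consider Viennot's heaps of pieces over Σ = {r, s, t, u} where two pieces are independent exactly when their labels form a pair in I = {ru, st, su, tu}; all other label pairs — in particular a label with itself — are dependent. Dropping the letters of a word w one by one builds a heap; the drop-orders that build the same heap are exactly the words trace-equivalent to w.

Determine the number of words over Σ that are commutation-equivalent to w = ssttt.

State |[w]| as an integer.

drop 0:s onto floor
drop 1:s onto {0:s}
drop 2:t onto floor
drop 3:t onto {2:t}
drop 4:t onto {3:t}
ground layer = {0:s, 2:t}
drop-orders for the pieces not yet dropped (sum over which currently-grounded one goes next):
  1 to go: {1} 1  {4} 1
  2 to go: {0,1} 1  {1,4} 2  {3,4} 1
  3 to go: {0,1,4} 3  {1,3,4} 3  {2,3,4} 1
  if 0:s drops first: 4 orders
  if 2:t drops first: 6 orders
heap linearizations: 10

10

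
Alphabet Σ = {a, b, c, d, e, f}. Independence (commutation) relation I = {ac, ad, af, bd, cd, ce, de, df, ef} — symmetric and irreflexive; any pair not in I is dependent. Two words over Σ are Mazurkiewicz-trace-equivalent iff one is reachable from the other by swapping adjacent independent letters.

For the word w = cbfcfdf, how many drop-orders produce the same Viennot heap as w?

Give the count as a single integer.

#0=c has no predecessor
#1=b depends on [0:c]
#2=f depends on [1:b]
#3=c depends on [2:f]
#4=f depends on [3:c]
#5=d has no predecessor
#6=f depends on [4:f]
sources: [0:c, 5:d]
N(rest) = Σ N(rest − s) over sources s of rest; N(one piece) = 1:
  size 1 → [5]=1  [6]=1
  size 2 → [4,6]=1  [5,6]=2
  size 3 → [3,4,6]=1  [4,5,6]=3
  size 4 → [2,3,4,6]=1  [3,4,5,6]=4
  size 5 → [1,2,3,4,6]=1  [2,3,4,5,6]=5
  first=0(c) contributes 6
  first=5(d) contributes 1
|[w]| = 7

7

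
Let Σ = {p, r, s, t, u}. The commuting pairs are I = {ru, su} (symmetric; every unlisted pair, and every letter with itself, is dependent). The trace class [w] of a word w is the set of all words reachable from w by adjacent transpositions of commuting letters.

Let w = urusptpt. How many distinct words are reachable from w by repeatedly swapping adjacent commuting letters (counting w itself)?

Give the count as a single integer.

0(u) covers ∅
1(r) covers ∅
2(u) covers 0:u
3(s) covers 1:r
4(p) covers 2:u, 3:s
5(t) covers 4:p
6(p) covers 5:t
7(t) covers 6:p
floor of heap: 0:u, 1:r
completions by unplaced set U, small U first (add the entries for U minus each lowest piece of U):
  |U|=1: {7}:1
  |U|=2: {6,7}:1
  |U|=3: {5,6,7}:1
  |U|=4: {4,5,6,7}:1
  |U|=5: {2,4,5,6,7}:1  {3,4,5,6,7}:1
  |U|=6: {0,2,4,5,6,7}:1  {1,3,4,5,6,7}:1  {2,3,4,5,6,7}:2
  start at 0(u): 3
  start at 1(r): 3
sum over floor = 6

6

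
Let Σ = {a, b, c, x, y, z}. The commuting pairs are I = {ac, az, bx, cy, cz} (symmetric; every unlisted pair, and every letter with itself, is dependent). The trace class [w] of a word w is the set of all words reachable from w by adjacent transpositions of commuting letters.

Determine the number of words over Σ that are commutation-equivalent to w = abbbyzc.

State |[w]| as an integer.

3

drop 0:a onto floor
drop 1:b onto {0:a}
drop 2:b onto {1:b}
drop 3:b onto {2:b}
drop 4:y onto {3:b}
drop 5:z onto {4:y}
drop 6:c onto {3:b}
ground layer = {0:a}
drop-orders for the pieces not yet dropped (sum over which currently-grounded one goes next):
  1 to go: {5} 1  {6} 1
  2 to go: {4,5} 1  {5,6} 2
  3 to go: {4,5,6} 3
  4 to go: {3,4,5,6} 3
  5 to go: {2,3,4,5,6} 3
  if 0:a drops first: 3 orders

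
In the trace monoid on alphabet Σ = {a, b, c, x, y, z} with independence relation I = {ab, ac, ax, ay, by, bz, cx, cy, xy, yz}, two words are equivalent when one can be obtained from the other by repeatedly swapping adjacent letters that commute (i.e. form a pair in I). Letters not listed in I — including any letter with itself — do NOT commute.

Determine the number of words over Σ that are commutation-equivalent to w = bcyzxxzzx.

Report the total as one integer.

9

0(b) covers ∅
1(c) covers 0:b
2(y) covers ∅
3(z) covers 1:c
4(x) covers 3:z
5(x) covers 4:x
6(z) covers 5:x
7(z) covers 6:z
8(x) covers 7:z
floor of heap: 0:b, 2:y
completions by unplaced set U, small U first (add the entries for U minus each lowest piece of U):
  |U|=1: {2}:1  {8}:1
  |U|=2: {2,8}:2  {7,8}:1
  |U|=3: {2,7,8}:3  {6,7,8}:1
  |U|=4: {2,6,7,8}:4  {5,6,7,8}:1
  |U|=5: {2,5,6,7,8}:5  {4,5,6,7,8}:1
  |U|=6: {2,4,5,6,7,8}:6  {3,4,5,6,7,8}:1
  |U|=7: {1,3,4,5,6,7,8}:1  {2,3,4,5,6,7,8}:7
  start at 0(b): 8
  start at 2(y): 1
sum over floor = 9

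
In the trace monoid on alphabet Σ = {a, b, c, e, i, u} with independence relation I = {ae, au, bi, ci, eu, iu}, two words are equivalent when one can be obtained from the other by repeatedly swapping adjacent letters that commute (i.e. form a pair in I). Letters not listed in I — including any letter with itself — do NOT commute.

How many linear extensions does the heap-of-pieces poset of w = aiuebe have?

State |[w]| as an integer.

drop 0:a onto floor
drop 1:i onto {0:a}
drop 2:u onto floor
drop 3:e onto {1:i}
drop 4:b onto {2:u, 3:e}
drop 5:e onto {4:b}
ground layer = {0:a, 2:u}
drop-orders for the pieces not yet dropped (sum over which currently-grounded one goes next):
  1 to go: {5} 1
  2 to go: {4,5} 1
  3 to go: {2,4,5} 1  {3,4,5} 1
  4 to go: {1,3,4,5} 1  {2,3,4,5} 2
  if 0:a drops first: 3 orders
  if 2:u drops first: 1 orders
heap linearizations: 4

4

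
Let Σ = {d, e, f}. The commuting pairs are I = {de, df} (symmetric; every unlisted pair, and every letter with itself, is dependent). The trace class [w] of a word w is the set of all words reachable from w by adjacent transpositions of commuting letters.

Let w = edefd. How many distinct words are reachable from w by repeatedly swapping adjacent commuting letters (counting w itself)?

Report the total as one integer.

10

drop 0:e onto floor
drop 1:d onto floor
drop 2:e onto {0:e}
drop 3:f onto {2:e}
drop 4:d onto {1:d}
ground layer = {0:e, 1:d}
drop-orders for the pieces not yet dropped (sum over which currently-grounded one goes next):
  1 to go: {3} 1  {4} 1
  2 to go: {1,4} 1  {2,3} 1  {3,4} 2
  3 to go: {0,2,3} 1  {1,3,4} 3  {2,3,4} 3
  if 0:e drops first: 6 orders
  if 1:d drops first: 4 orders
heap linearizations: 10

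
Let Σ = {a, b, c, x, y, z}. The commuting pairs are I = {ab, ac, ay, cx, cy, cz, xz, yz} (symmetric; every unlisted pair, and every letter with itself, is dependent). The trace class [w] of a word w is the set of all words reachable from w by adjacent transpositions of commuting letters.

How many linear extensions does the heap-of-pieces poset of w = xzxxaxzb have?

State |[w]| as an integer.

drop 0:x onto floor
drop 1:z onto floor
drop 2:x onto {0:x}
drop 3:x onto {2:x}
drop 4:a onto {1:z, 3:x}
drop 5:x onto {4:a}
drop 6:z onto {4:a}
drop 7:b onto {5:x, 6:z}
ground layer = {0:x, 1:z}
drop-orders for the pieces not yet dropped (sum over which currently-grounded one goes next):
  1 to go: {7} 1
  2 to go: {5,7} 1  {6,7} 1
  3 to go: {5,6,7} 2
  4 to go: {4,5,6,7} 2
  5 to go: {1,4,5,6,7} 2  {3,4,5,6,7} 2
  6 to go: {1,3,4,5,6,7} 4  {2,3,4,5,6,7} 2
  if 0:x drops first: 6 orders
  if 1:z drops first: 2 orders
heap linearizations: 8

8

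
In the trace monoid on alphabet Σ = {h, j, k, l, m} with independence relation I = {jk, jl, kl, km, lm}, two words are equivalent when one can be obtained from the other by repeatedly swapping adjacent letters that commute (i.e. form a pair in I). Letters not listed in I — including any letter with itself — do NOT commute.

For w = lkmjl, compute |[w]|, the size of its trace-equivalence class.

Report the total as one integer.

30

piece 0:l — minimal
piece 1:k — minimal
piece 2:m — minimal
piece 3:j rests on {2:m}
piece 4:l rests on {0:l}
minimal pieces: {0:l, 1:k, 2:m}
ways to finish when only these pieces remain (= sum over removing one remaining piece with nothing left below it):
  1 left: {1}→1  {3}→1  {4}→1
  2 left: {0,4}→1  {1,3}→2  {1,4}→2  {2,3}→1  {3,4}→2
  3 left: {0,1,4}→3  {0,3,4}→3  {1,2,3}→3  {1,3,4}→6  {2,3,4}→3
  placing 0:l first → 12 extensions
  placing 1:k first → 6 extensions
  placing 2:m first → 12 extensions
total linear extensions = 30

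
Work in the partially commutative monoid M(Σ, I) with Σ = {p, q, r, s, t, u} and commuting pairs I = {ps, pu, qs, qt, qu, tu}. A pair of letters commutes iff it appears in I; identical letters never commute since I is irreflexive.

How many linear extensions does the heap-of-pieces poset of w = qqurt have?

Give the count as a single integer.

3

0(q) covers ∅
1(q) covers 0:q
2(u) covers ∅
3(r) covers 1:q, 2:u
4(t) covers 3:r
floor of heap: 0:q, 2:u
completions by unplaced set U, small U first (add the entries for U minus each lowest piece of U):
  |U|=1: {4}:1
  |U|=2: {3,4}:1
  |U|=3: {1,3,4}:1  {2,3,4}:1
  start at 0(q): 2
  start at 2(u): 1
sum over floor = 3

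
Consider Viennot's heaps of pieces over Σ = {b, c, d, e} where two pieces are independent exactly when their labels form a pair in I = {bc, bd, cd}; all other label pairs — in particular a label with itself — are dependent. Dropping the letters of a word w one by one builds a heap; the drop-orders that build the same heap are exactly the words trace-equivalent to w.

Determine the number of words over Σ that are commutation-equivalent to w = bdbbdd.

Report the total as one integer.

20

0(b) covers ∅
1(d) covers ∅
2(b) covers 0:b
3(b) covers 2:b
4(d) covers 1:d
5(d) covers 4:d
floor of heap: 0:b, 1:d
completions by unplaced set U, small U first (add the entries for U minus each lowest piece of U):
  |U|=1: {3}:1  {5}:1
  |U|=2: {2,3}:1  {3,5}:2  {4,5}:1
  |U|=3: {0,2,3}:1  {1,4,5}:1  {2,3,5}:3  {3,4,5}:3
  |U|=4: {0,2,3,5}:4  {1,3,4,5}:4  {2,3,4,5}:6
  start at 0(b): 10
  start at 1(d): 10
sum over floor = 20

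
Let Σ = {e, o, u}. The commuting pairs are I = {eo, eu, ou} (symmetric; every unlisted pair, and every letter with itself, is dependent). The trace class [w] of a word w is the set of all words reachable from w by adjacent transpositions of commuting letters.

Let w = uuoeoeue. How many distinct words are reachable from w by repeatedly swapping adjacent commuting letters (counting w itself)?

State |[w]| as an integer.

560

piece 0:u — minimal
piece 1:u rests on {0:u}
piece 2:o — minimal
piece 3:e — minimal
piece 4:o rests on {2:o}
piece 5:e rests on {3:e}
piece 6:u rests on {1:u}
piece 7:e rests on {5:e}
minimal pieces: {0:u, 2:o, 3:e}
ways to finish when only these pieces remain (= sum over removing one remaining piece with nothing left below it):
  1 left: {4}→1  {6}→1  {7}→1
  2 left: {1,6}→1  {2,4}→1  {4,6}→2  {4,7}→2  {5,7}→1  {6,7}→2
  3 left: {0,1,6}→1  {1,4,6}→3  {1,6,7}→3  {2,4,6}→3  {2,4,7}→3  {3,5,7}→1  {4,5,7}→3  {4,6,7}→6  {5,6,7}→3
  4 left: {0,1,4,6}→4  {0,1,6,7}→4  {1,2,4,6}→6  {1,4,6,7}→12  {1,5,6,7}→6  {2,4,5,7}→6  {2,4,6,7}→12  {3,4,5,7}→4  {3,5,6,7}→4  {4,5,6,7}→12
  5 left: {0,1,2,4,6}→10  {0,1,4,6,7}→20  {0,1,5,6,7}→10  {1,2,4,6,7}→30  {1,3,5,6,7}→10  {1,4,5,6,7}→30  {2,3,4,5,7}→10  {2,4,5,6,7}→30  {3,4,5,6,7}→20
  6 left: {0,1,2,4,6,7}→60  {0,1,3,5,6,7}→20  {0,1,4,5,6,7}→60  {1,2,4,5,6,7}→90  {1,3,4,5,6,7}→60  {2,3,4,5,6,7}→60
  placing 0:u first → 210 extensions
  placing 2:o first → 140 extensions
  placing 3:e first → 210 extensions
total linear extensions = 560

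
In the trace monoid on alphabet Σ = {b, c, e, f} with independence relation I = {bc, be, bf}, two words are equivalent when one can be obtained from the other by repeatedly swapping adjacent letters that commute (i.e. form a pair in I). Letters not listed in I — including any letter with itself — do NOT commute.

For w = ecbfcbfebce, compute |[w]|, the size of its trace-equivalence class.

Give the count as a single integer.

165

drop 0:e onto floor
drop 1:c onto {0:e}
drop 2:b onto floor
drop 3:f onto {1:c}
drop 4:c onto {3:f}
drop 5:b onto {2:b}
drop 6:f onto {4:c}
drop 7:e onto {6:f}
drop 8:b onto {5:b}
drop 9:c onto {7:e}
drop 10:e onto {9:c}
ground layer = {0:e, 2:b}
drop-orders for the pieces not yet dropped (sum over which currently-grounded one goes next):
  1 to go: {8} 1  {10} 1
  2 to go: {5,8} 1  {8,10} 2  {9,10} 1
  3 to go: {2,5,8} 1  {5,8,10} 3  {7,9,10} 1  {8,9,10} 3
  4 to go: {2,5,8,10} 4  {5,8,9,10} 6  {6,7,9,10} 1  {7,8,9,10} 4
  5 to go: {2,5,8,9,10} 10  {4,6,7,9,10} 1  {5,7,8,9,10} 10  {6,7,8,9,10} 5
  6 to go: {2,5,7,8,9,10} 20  {3,4,6,7,9,10} 1  {4,6,7,8,9,10} 6  {5,6,7,8,9,10} 15
  7 to go: {1,3,4,6,7,9,10} 1  {2,5,6,7,8,9,10} 35  {3,4,6,7,8,9,10} 7  {4,5,6,7,8,9,10} 21
  8 to go: {0,1,3,4,6,7,9,10} 1  {1,3,4,6,7,8,9,10} 8  {2,4,5,6,7,8,9,10} 56  {3,4,5,6,7,8,9,10} 28
  9 to go: {0,1,3,4,6,7,8,9,10} 9  {1,3,4,5,6,7,8,9,10} 36  {2,3,4,5,6,7,8,9,10} 84
  if 0:e drops first: 120 orders
  if 2:b drops first: 45 orders
heap linearizations: 165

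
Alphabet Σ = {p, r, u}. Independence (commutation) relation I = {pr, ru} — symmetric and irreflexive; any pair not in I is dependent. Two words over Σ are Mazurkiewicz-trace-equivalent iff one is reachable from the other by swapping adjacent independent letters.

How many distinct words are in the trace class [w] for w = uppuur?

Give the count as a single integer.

6

piece 0:u — minimal
piece 1:p rests on {0:u}
piece 2:p rests on {1:p}
piece 3:u rests on {2:p}
piece 4:u rests on {3:u}
piece 5:r — minimal
minimal pieces: {0:u, 5:r}
ways to finish when only these pieces remain (= sum over removing one remaining piece with nothing left below it):
  1 left: {4}→1  {5}→1
  2 left: {3,4}→1  {4,5}→2
  3 left: {2,3,4}→1  {3,4,5}→3
  4 left: {1,2,3,4}→1  {2,3,4,5}→4
  placing 0:u first → 5 extensions
  placing 5:r first → 1 extensions
total linear extensions = 6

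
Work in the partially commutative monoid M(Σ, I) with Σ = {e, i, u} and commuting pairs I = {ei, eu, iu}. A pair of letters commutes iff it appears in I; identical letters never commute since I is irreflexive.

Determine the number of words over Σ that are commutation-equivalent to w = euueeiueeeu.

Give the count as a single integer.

2310

piece 0:e — minimal
piece 1:u — minimal
piece 2:u rests on {1:u}
piece 3:e rests on {0:e}
piece 4:e rests on {3:e}
piece 5:i — minimal
piece 6:u rests on {2:u}
piece 7:e rests on {4:e}
piece 8:e rests on {7:e}
piece 9:e rests on {8:e}
piece 10:u rests on {6:u}
minimal pieces: {0:e, 1:u, 5:i}
ways to finish when only these pieces remain (= sum over removing one remaining piece with nothing left below it):
  1 left: {5}→1  {9}→1  {10}→1
  2 left: {5,9}→2  {5,10}→2  {6,10}→1  {8,9}→1  {9,10}→2
  3 left: {2,6,10}→1  {5,6,10}→3  {5,8,9}→3  {5,9,10}→6  {6,9,10}→3  {7,8,9}→1  {8,9,10}→3
  4 left: {1,2,6,10}→1  {2,5,6,10}→4  {2,6,9,10}→4  {4,7,8,9}→1  {5,6,9,10}→12  {5,7,8,9}→4  {5,8,9,10}→12  {6,8,9,10}→6  {7,8,9,10}→4
  5 left: {1,2,5,6,10}→5  {1,2,6,9,10}→5  {2,5,6,9,10}→20  {2,6,8,9,10}→10  {3,4,7,8,9}→1  {4,5,7,8,9}→5  {4,7,8,9,10}→5  {5,6,8,9,10}→30  {5,7,8,9,10}→20  {6,7,8,9,10}→10
  6 left: {0,3,4,7,8,9}→1  {1,2,5,6,9,10}→30  {1,2,6,8,9,10}→15  {2,5,6,8,9,10}→60  {2,6,7,8,9,10}→20  {3,4,5,7,8,9}→6  {3,4,7,8,9,10}→6  {4,5,7,8,9,10}→30  {4,6,7,8,9,10}→15  {5,6,7,8,9,10}→60
  7 left: {0,3,4,5,7,8,9}→7  {0,3,4,7,8,9,10}→7  {1,2,5,6,8,9,10}→105  {1,2,6,7,8,9,10}→35  {2,4,6,7,8,9,10}→35  {2,5,6,7,8,9,10}→140  {3,4,5,7,8,9,10}→42  {3,4,6,7,8,9,10}→21  {4,5,6,7,8,9,10}→105
  8 left: {0,3,4,5,7,8,9,10}→56  {0,3,4,6,7,8,9,10}→28  {1,2,4,6,7,8,9,10}→70  {1,2,5,6,7,8,9,10}→280  {2,3,4,6,7,8,9,10}→56  {2,4,5,6,7,8,9,10}→280  {3,4,5,6,7,8,9,10}→168
  9 left: {0,2,3,4,6,7,8,9,10}→84  {0,3,4,5,6,7,8,9,10}→252  {1,2,3,4,6,7,8,9,10}→126  {1,2,4,5,6,7,8,9,10}→630  {2,3,4,5,6,7,8,9,10}→504
  placing 0:e first → 1260 extensions
  placing 1:u first → 840 extensions
  placing 5:i first → 210 extensions
total linear extensions = 2310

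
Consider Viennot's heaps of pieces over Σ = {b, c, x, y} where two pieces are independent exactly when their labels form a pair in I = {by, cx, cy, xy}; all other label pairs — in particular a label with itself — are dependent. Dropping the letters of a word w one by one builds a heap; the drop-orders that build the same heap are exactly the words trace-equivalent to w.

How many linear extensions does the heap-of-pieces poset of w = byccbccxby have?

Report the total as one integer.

135

piece 0:b — minimal
piece 1:y — minimal
piece 2:c rests on {0:b}
piece 3:c rests on {2:c}
piece 4:b rests on {3:c}
piece 5:c rests on {4:b}
piece 6:c rests on {5:c}
piece 7:x rests on {4:b}
piece 8:b rests on {6:c, 7:x}
piece 9:y rests on {1:y}
minimal pieces: {0:b, 1:y}
ways to finish when only these pieces remain (= sum over removing one remaining piece with nothing left below it):
  1 left: {8}→1  {9}→1
  2 left: {1,9}→1  {6,8}→1  {7,8}→1  {8,9}→2
  3 left: {1,8,9}→3  {5,6,8}→1  {6,7,8}→2  {6,8,9}→3  {7,8,9}→3
  4 left: {1,6,8,9}→6  {1,7,8,9}→6  {5,6,7,8}→3  {5,6,8,9}→4  {6,7,8,9}→8
  5 left: {1,5,6,8,9}→10  {1,6,7,8,9}→20  {4,5,6,7,8}→3  {5,6,7,8,9}→15
  6 left: {1,5,6,7,8,9}→45  {3,4,5,6,7,8}→3  {4,5,6,7,8,9}→18
  7 left: {1,4,5,6,7,8,9}→63  {2,3,4,5,6,7,8}→3  {3,4,5,6,7,8,9}→21
  8 left: {0,2,3,4,5,6,7,8}→3  {1,3,4,5,6,7,8,9}→84  {2,3,4,5,6,7,8,9}→24
  placing 0:b first → 108 extensions
  placing 1:y first → 27 extensions
total linear extensions = 135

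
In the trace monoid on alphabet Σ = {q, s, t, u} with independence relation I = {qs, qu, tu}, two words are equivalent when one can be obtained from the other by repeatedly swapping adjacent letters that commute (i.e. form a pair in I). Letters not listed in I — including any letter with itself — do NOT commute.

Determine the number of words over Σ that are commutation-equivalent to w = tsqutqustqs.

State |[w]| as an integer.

#0=t has no predecessor
#1=s depends on [0:t]
#2=q depends on [0:t]
#3=u depends on [1:s]
#4=t depends on [1:s, 2:q]
#5=q depends on [4:t]
#6=u depends on [3:u]
#7=s depends on [4:t, 6:u]
#8=t depends on [5:q, 7:s]
#9=q depends on [8:t]
#10=s depends on [8:t]
sources: [0:t]
N(rest) = Σ N(rest − s) over sources s of rest; N(one piece) = 1:
  size 1 → [9]=1  [10]=1
  size 2 → [9,10]=2
  size 3 → [8,9,10]=2
  size 4 → [5,8,9,10]=2  [7,8,9,10]=2
  size 5 → [5,7,8,9,10]=4  [6,7,8,9,10]=2
  size 6 → [3,6,7,8,9,10]=2  [4,5,7,8,9,10]=4  [5,6,7,8,9,10]=6
  size 7 → [2,4,5,7,8,9,10]=4  [3,5,6,7,8,9,10]=8  [4,5,6,7,8,9,10]=10
  size 8 → [2,4,5,6,7,8,9,10]=14  [3,4,5,6,7,8,9,10]=18
  size 9 → [1,3,4,5,6,7,8,9,10]=18  [2,3,4,5,6,7,8,9,10]=32
  first=0(t) contributes 50

50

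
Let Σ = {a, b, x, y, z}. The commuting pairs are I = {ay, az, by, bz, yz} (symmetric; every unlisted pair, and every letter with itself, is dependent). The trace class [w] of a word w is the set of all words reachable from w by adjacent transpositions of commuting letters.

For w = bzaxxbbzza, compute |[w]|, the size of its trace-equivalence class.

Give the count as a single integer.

30

piece 0:b — minimal
piece 1:z — minimal
piece 2:a rests on {0:b}
piece 3:x rests on {1:z, 2:a}
piece 4:x rests on {3:x}
piece 5:b rests on {4:x}
piece 6:b rests on {5:b}
piece 7:z rests on {4:x}
piece 8:z rests on {7:z}
piece 9:a rests on {6:b}
minimal pieces: {0:b, 1:z}
ways to finish when only these pieces remain (= sum over removing one remaining piece with nothing left below it):
  1 left: {8}→1  {9}→1
  2 left: {6,9}→1  {7,8}→1  {8,9}→2
  3 left: {5,6,9}→1  {6,8,9}→3  {7,8,9}→3
  4 left: {5,6,8,9}→4  {6,7,8,9}→6
  5 left: {5,6,7,8,9}→10
  6 left: {4,5,6,7,8,9}→10
  7 left: {3,4,5,6,7,8,9}→10
  8 left: {1,3,4,5,6,7,8,9}→10  {2,3,4,5,6,7,8,9}→10
  placing 0:b first → 20 extensions
  placing 1:z first → 10 extensions
total linear extensions = 30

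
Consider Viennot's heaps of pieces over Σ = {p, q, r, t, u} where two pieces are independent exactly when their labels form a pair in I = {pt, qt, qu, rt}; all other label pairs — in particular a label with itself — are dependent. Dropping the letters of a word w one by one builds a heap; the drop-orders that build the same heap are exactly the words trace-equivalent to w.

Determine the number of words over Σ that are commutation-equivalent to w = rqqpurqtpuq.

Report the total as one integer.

#0=r has no predecessor
#1=q depends on [0:r]
#2=q depends on [1:q]
#3=p depends on [2:q]
#4=u depends on [3:p]
#5=r depends on [4:u]
#6=q depends on [5:r]
#7=t depends on [4:u]
#8=p depends on [6:q]
#9=u depends on [7:t, 8:p]
#10=q depends on [8:p]
sources: [0:r]
N(rest) = Σ N(rest − s) over sources s of rest; N(one piece) = 1:
  size 1 → [9]=1  [10]=1
  size 2 → [7,9]=1  [9,10]=2
  size 3 → [7,9,10]=3  [8,9,10]=2
  size 4 → [6,8,9,10]=2  [7,8,9,10]=5
  size 5 → [5,6,8,9,10]=2  [6,7,8,9,10]=7
  size 6 → [5,6,7,8,9,10]=9
  size 7 → [4,5,6,7,8,9,10]=9
  size 8 → [3,4,5,6,7,8,9,10]=9
  size 9 → [2,3,4,5,6,7,8,9,10]=9
  first=0(r) contributes 9

9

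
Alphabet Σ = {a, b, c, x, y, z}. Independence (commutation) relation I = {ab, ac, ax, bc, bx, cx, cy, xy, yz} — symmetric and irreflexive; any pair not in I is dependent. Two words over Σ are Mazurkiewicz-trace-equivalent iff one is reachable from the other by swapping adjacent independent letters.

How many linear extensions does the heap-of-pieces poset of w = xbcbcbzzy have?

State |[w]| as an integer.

#0=x has no predecessor
#1=b has no predecessor
#2=c has no predecessor
#3=b depends on [1:b]
#4=c depends on [2:c]
#5=b depends on [3:b]
#6=z depends on [0:x, 4:c, 5:b]
#7=z depends on [6:z]
#8=y depends on [5:b]
sources: [0:x, 1:b, 2:c]
N(rest) = Σ N(rest − s) over sources s of rest; N(one piece) = 1:
  size 1 → [7]=1  [8]=1
  size 2 → [6,7]=1  [7,8]=2
  size 3 → [0,6,7]=1  [4,6,7]=1  [6,7,8]=3
  size 4 → [0,4,6,7]=2  [0,6,7,8]=4  [2,4,6,7]=1  [4,6,7,8]=4  [5,6,7,8]=3
  size 5 → [0,2,4,6,7]=3  [0,4,6,7,8]=10  [0,5,6,7,8]=7  [2,4,6,7,8]=5  [3,5,6,7,8]=3  [4,5,6,7,8]=7
  size 6 → [0,2,4,6,7,8]=18  [0,3,5,6,7,8]=10  [0,4,5,6,7,8]=24  [1,3,5,6,7,8]=3  [2,4,5,6,7,8]=12  [3,4,5,6,7,8]=10
  size 7 → [0,1,3,5,6,7,8]=13  [0,2,4,5,6,7,8]=54  [0,3,4,5,6,7,8]=44  [1,3,4,5,6,7,8]=13  [2,3,4,5,6,7,8]=22
  first=0(x) contributes 35
  first=1(b) contributes 120
  first=2(c) contributes 70
|[w]| = 225

225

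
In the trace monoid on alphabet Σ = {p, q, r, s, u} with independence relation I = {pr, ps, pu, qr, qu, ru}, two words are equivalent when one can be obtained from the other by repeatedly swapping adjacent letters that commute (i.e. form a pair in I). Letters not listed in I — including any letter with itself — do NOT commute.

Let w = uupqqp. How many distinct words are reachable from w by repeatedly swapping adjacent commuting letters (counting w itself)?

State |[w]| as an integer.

15

drop 0:u onto floor
drop 1:u onto {0:u}
drop 2:p onto floor
drop 3:q onto {2:p}
drop 4:q onto {3:q}
drop 5:p onto {4:q}
ground layer = {0:u, 2:p}
drop-orders for the pieces not yet dropped (sum over which currently-grounded one goes next):
  1 to go: {1} 1  {5} 1
  2 to go: {0,1} 1  {1,5} 2  {4,5} 1
  3 to go: {0,1,5} 3  {1,4,5} 3  {3,4,5} 1
  4 to go: {0,1,4,5} 6  {1,3,4,5} 4  {2,3,4,5} 1
  if 0:u drops first: 5 orders
  if 2:p drops first: 10 orders
heap linearizations: 15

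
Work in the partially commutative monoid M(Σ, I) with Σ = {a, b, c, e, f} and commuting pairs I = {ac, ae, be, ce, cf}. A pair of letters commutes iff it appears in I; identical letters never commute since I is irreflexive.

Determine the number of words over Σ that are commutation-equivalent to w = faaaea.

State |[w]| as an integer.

5

drop 0:f onto floor
drop 1:a onto {0:f}
drop 2:a onto {1:a}
drop 3:a onto {2:a}
drop 4:e onto {0:f}
drop 5:a onto {3:a}
ground layer = {0:f}
drop-orders for the pieces not yet dropped (sum over which currently-grounded one goes next):
  1 to go: {4} 1  {5} 1
  2 to go: {3,5} 1  {4,5} 2
  3 to go: {2,3,5} 1  {3,4,5} 3
  4 to go: {1,2,3,5} 1  {2,3,4,5} 4
  if 0:f drops first: 5 orders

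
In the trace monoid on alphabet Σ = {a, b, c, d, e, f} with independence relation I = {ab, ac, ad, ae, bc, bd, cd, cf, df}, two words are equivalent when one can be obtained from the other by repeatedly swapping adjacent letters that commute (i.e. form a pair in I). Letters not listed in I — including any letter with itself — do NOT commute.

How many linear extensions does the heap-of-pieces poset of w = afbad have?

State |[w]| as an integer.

10

#0=a has no predecessor
#1=f depends on [0:a]
#2=b depends on [1:f]
#3=a depends on [1:f]
#4=d has no predecessor
sources: [0:a, 4:d]
N(rest) = Σ N(rest − s) over sources s of rest; N(one piece) = 1:
  size 1 → [2]=1  [3]=1  [4]=1
  size 2 → [2,3]=2  [2,4]=2  [3,4]=2
  size 3 → [1,2,3]=2  [2,3,4]=6
  first=0(a) contributes 8
  first=4(d) contributes 2
|[w]| = 10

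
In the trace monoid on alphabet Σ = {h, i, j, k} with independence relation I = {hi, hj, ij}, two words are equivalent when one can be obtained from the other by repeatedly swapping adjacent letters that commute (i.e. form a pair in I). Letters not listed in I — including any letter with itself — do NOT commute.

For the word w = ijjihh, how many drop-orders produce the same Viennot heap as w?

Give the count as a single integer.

90

#0=i has no predecessor
#1=j has no predecessor
#2=j depends on [1:j]
#3=i depends on [0:i]
#4=h has no predecessor
#5=h depends on [4:h]
sources: [0:i, 1:j, 4:h]
N(rest) = Σ N(rest − s) over sources s of rest; N(one piece) = 1:
  size 1 → [2]=1  [3]=1  [5]=1
  size 2 → [0,3]=1  [1,2]=1  [2,3]=2  [2,5]=2  [3,5]=2  [4,5]=1
  size 3 → [0,2,3]=3  [0,3,5]=3  [1,2,3]=3  [1,2,5]=3  [2,3,5]=6  [2,4,5]=3  [3,4,5]=3
  size 4 → [0,1,2,3]=6  [0,2,3,5]=12  [0,3,4,5]=6  [1,2,3,5]=12  [1,2,4,5]=6  [2,3,4,5]=12
  first=0(i) contributes 30
  first=1(j) contributes 30
  first=4(h) contributes 30
|[w]| = 90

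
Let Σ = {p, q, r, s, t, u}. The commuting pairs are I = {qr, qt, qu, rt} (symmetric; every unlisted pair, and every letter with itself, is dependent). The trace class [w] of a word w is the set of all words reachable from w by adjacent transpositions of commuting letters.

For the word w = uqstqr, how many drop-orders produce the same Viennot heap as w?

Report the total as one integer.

#0=u has no predecessor
#1=q has no predecessor
#2=s depends on [0:u, 1:q]
#3=t depends on [2:s]
#4=q depends on [2:s]
#5=r depends on [2:s]
sources: [0:u, 1:q]
N(rest) = Σ N(rest − s) over sources s of rest; N(one piece) = 1:
  size 1 → [3]=1  [4]=1  [5]=1
  size 2 → [3,4]=2  [3,5]=2  [4,5]=2
  size 3 → [3,4,5]=6
  size 4 → [2,3,4,5]=6
  first=0(u) contributes 6
  first=1(q) contributes 6
|[w]| = 12

12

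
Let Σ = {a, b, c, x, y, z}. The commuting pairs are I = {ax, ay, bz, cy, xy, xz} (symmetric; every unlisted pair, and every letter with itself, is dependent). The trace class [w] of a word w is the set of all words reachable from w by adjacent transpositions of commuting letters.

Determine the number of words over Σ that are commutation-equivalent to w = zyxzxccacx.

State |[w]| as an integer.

10

drop 0:z onto floor
drop 1:y onto {0:z}
drop 2:x onto floor
drop 3:z onto {1:y}
drop 4:x onto {2:x}
drop 5:c onto {3:z, 4:x}
drop 6:c onto {5:c}
drop 7:a onto {6:c}
drop 8:c onto {7:a}
drop 9:x onto {8:c}
ground layer = {0:z, 2:x}
drop-orders for the pieces not yet dropped (sum over which currently-grounded one goes next):
  1 to go: {9} 1
  2 to go: {8,9} 1
  3 to go: {7,8,9} 1
  4 to go: {6,7,8,9} 1
  5 to go: {5,6,7,8,9} 1
  6 to go: {3,5,6,7,8,9} 1  {4,5,6,7,8,9} 1
  7 to go: {1,3,5,6,7,8,9} 1  {2,4,5,6,7,8,9} 1  {3,4,5,6,7,8,9} 2
  8 to go: {0,1,3,5,6,7,8,9} 1  {1,3,4,5,6,7,8,9} 3  {2,3,4,5,6,7,8,9} 3
  if 0:z drops first: 6 orders
  if 2:x drops first: 4 orders
heap linearizations: 10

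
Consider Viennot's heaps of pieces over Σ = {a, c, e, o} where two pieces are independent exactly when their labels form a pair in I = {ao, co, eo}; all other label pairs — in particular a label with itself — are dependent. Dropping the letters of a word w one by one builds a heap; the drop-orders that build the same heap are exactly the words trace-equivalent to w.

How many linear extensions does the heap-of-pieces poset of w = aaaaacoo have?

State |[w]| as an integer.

drop 0:a onto floor
drop 1:a onto {0:a}
drop 2:a onto {1:a}
drop 3:a onto {2:a}
drop 4:a onto {3:a}
drop 5:c onto {4:a}
drop 6:o onto floor
drop 7:o onto {6:o}
ground layer = {0:a, 6:o}
drop-orders for the pieces not yet dropped (sum over which currently-grounded one goes next):
  1 to go: {5} 1  {7} 1
  2 to go: {4,5} 1  {5,7} 2  {6,7} 1
  3 to go: {3,4,5} 1  {4,5,7} 3  {5,6,7} 3
  4 to go: {2,3,4,5} 1  {3,4,5,7} 4  {4,5,6,7} 6
  5 to go: {1,2,3,4,5} 1  {2,3,4,5,7} 5  {3,4,5,6,7} 10
  6 to go: {0,1,2,3,4,5} 1  {1,2,3,4,5,7} 6  {2,3,4,5,6,7} 15
  if 0:a drops first: 21 orders
  if 6:o drops first: 7 orders
heap linearizations: 28

28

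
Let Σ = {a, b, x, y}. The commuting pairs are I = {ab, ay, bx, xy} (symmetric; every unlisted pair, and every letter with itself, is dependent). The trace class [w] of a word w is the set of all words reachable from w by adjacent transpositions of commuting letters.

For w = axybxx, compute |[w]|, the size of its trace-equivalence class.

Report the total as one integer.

15

0(a) covers ∅
1(x) covers 0:a
2(y) covers ∅
3(b) covers 2:y
4(x) covers 1:x
5(x) covers 4:x
floor of heap: 0:a, 2:y
completions by unplaced set U, small U first (add the entries for U minus each lowest piece of U):
  |U|=1: {3}:1  {5}:1
  |U|=2: {2,3}:1  {3,5}:2  {4,5}:1
  |U|=3: {1,4,5}:1  {2,3,5}:3  {3,4,5}:3
  |U|=4: {0,1,4,5}:1  {1,3,4,5}:4  {2,3,4,5}:6
  start at 0(a): 10
  start at 2(y): 5
sum over floor = 15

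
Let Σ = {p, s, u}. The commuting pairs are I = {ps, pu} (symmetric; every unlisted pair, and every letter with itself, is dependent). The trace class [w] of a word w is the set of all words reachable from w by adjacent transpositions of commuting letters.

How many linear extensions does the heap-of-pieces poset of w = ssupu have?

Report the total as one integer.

5

#0=s has no predecessor
#1=s depends on [0:s]
#2=u depends on [1:s]
#3=p has no predecessor
#4=u depends on [2:u]
sources: [0:s, 3:p]
N(rest) = Σ N(rest − s) over sources s of rest; N(one piece) = 1:
  size 1 → [3]=1  [4]=1
  size 2 → [2,4]=1  [3,4]=2
  size 3 → [1,2,4]=1  [2,3,4]=3
  first=0(s) contributes 4
  first=3(p) contributes 1
|[w]| = 5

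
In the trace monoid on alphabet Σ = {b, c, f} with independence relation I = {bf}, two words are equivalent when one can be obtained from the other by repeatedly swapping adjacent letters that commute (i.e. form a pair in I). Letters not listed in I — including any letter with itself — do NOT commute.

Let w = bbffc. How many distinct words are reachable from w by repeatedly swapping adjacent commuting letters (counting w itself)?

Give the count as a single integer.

6

#0=b has no predecessor
#1=b depends on [0:b]
#2=f has no predecessor
#3=f depends on [2:f]
#4=c depends on [1:b, 3:f]
sources: [0:b, 2:f]
N(rest) = Σ N(rest − s) over sources s of rest; N(one piece) = 1:
  size 1 → [4]=1
  size 2 → [1,4]=1  [3,4]=1
  size 3 → [0,1,4]=1  [1,3,4]=2  [2,3,4]=1
  first=0(b) contributes 3
  first=2(f) contributes 3
|[w]| = 6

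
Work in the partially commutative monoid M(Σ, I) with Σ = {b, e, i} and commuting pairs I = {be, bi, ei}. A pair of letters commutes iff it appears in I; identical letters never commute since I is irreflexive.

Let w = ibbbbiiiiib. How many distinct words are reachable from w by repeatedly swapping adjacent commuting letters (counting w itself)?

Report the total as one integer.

462

drop 0:i onto floor
drop 1:b onto floor
drop 2:b onto {1:b}
drop 3:b onto {2:b}
drop 4:b onto {3:b}
drop 5:i onto {0:i}
drop 6:i onto {5:i}
drop 7:i onto {6:i}
drop 8:i onto {7:i}
drop 9:i onto {8:i}
drop 10:b onto {4:b}
ground layer = {0:i, 1:b}
drop-orders for the pieces not yet dropped (sum over which currently-grounded one goes next):
  1 to go: {9} 1  {10} 1
  2 to go: {4,10} 1  {8,9} 1  {9,10} 2
  3 to go: {3,4,10} 1  {4,9,10} 3  {7,8,9} 1  {8,9,10} 3
  4 to go: {2,3,4,10} 1  {3,4,9,10} 4  {4,8,9,10} 6  {6,7,8,9} 1  {7,8,9,10} 4
  5 to go: {1,2,3,4,10} 1  {2,3,4,9,10} 5  {3,4,8,9,10} 10  {4,7,8,9,10} 10  {5,6,7,8,9} 1  {6,7,8,9,10} 5
  6 to go: {0,5,6,7,8,9} 1  {1,2,3,4,9,10} 6  {2,3,4,8,9,10} 15  {3,4,7,8,9,10} 20  {4,6,7,8,9,10} 15  {5,6,7,8,9,10} 6
  7 to go: {0,5,6,7,8,9,10} 7  {1,2,3,4,8,9,10} 21  {2,3,4,7,8,9,10} 35  {3,4,6,7,8,9,10} 35  {4,5,6,7,8,9,10} 21
  8 to go: {0,4,5,6,7,8,9,10} 28  {1,2,3,4,7,8,9,10} 56  {2,3,4,6,7,8,9,10} 70  {3,4,5,6,7,8,9,10} 56
  9 to go: {0,3,4,5,6,7,8,9,10} 84  {1,2,3,4,6,7,8,9,10} 126  {2,3,4,5,6,7,8,9,10} 126
  if 0:i drops first: 252 orders
  if 1:b drops first: 210 orders
heap linearizations: 462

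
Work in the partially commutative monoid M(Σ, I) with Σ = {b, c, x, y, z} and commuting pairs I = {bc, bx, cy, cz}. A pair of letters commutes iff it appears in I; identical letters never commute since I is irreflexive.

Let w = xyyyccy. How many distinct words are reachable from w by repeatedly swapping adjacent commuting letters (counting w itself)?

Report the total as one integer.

15

0(x) covers ∅
1(y) covers 0:x
2(y) covers 1:y
3(y) covers 2:y
4(c) covers 0:x
5(c) covers 4:c
6(y) covers 3:y
floor of heap: 0:x
completions by unplaced set U, small U first (add the entries for U minus each lowest piece of U):
  |U|=1: {5}:1  {6}:1
  |U|=2: {3,6}:1  {4,5}:1  {5,6}:2
  |U|=3: {2,3,6}:1  {3,5,6}:3  {4,5,6}:3
  |U|=4: {1,2,3,6}:1  {2,3,5,6}:4  {3,4,5,6}:6
  |U|=5: {1,2,3,5,6}:5  {2,3,4,5,6}:10
  start at 0(x): 15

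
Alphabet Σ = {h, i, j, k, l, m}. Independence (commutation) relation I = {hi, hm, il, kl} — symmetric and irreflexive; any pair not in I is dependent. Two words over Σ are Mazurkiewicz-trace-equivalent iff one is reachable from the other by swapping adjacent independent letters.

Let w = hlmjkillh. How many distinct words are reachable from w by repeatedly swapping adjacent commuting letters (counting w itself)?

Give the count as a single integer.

9

piece 0:h — minimal
piece 1:l rests on {0:h}
piece 2:m rests on {1:l}
piece 3:j rests on {2:m}
piece 4:k rests on {3:j}
piece 5:i rests on {4:k}
piece 6:l rests on {3:j}
piece 7:l rests on {6:l}
piece 8:h rests on {4:k, 7:l}
minimal pieces: {0:h}
ways to finish when only these pieces remain (= sum over removing one remaining piece with nothing left below it):
  1 left: {5}→1  {8}→1
  2 left: {5,8}→2  {7,8}→1
  3 left: {4,5,8}→2  {5,7,8}→3  {6,7,8}→1
  4 left: {4,5,7,8}→5  {5,6,7,8}→4
  5 left: {4,5,6,7,8}→9
  6 left: {3,4,5,6,7,8}→9
  7 left: {2,3,4,5,6,7,8}→9
  placing 0:h first → 9 extensions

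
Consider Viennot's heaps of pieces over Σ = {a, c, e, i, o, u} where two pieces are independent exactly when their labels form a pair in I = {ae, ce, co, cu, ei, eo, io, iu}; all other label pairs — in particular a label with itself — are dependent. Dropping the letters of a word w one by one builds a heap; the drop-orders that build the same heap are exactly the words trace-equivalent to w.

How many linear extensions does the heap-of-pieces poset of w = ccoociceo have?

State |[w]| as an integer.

504

#0=c has no predecessor
#1=c depends on [0:c]
#2=o has no predecessor
#3=o depends on [2:o]
#4=c depends on [1:c]
#5=i depends on [4:c]
#6=c depends on [5:i]
#7=e has no predecessor
#8=o depends on [3:o]
sources: [0:c, 2:o, 7:e]
N(rest) = Σ N(rest − s) over sources s of rest; N(one piece) = 1:
  size 1 → [6]=1  [7]=1  [8]=1
  size 2 → [3,8]=1  [5,6]=1  [6,7]=2  [6,8]=2  [7,8]=2
  size 3 → [2,3,8]=1  [3,6,8]=3  [3,7,8]=3  [4,5,6]=1  [5,6,7]=3  [5,6,8]=3  [6,7,8]=6
  size 4 → [1,4,5,6]=1  [2,3,6,8]=4  [2,3,7,8]=4  [3,5,6,8]=6  [3,6,7,8]=12  [4,5,6,7]=4  [4,5,6,8]=4  [5,6,7,8]=12
  size 5 → [0,1,4,5,6]=1  [1,4,5,6,7]=5  [1,4,5,6,8]=5  [2,3,5,6,8]=10  [2,3,6,7,8]=20  [3,4,5,6,8]=10  [3,5,6,7,8]=30  [4,5,6,7,8]=20
  size 6 → [0,1,4,5,6,7]=6  [0,1,4,5,6,8]=6  [1,3,4,5,6,8]=15  [1,4,5,6,7,8]=30  [2,3,4,5,6,8]=20  [2,3,5,6,7,8]=60  [3,4,5,6,7,8]=60
  size 7 → [0,1,3,4,5,6,8]=21  [0,1,4,5,6,7,8]=42  [1,2,3,4,5,6,8]=35  [1,3,4,5,6,7,8]=105  [2,3,4,5,6,7,8]=140
  first=0(c) contributes 280
  first=2(o) contributes 168
  first=7(e) contributes 56
|[w]| = 504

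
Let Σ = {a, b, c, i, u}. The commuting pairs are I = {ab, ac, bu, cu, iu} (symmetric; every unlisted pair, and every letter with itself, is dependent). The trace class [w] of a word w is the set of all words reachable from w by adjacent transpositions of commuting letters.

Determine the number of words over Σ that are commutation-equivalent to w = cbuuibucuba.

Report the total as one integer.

piece 0:c — minimal
piece 1:b rests on {0:c}
piece 2:u — minimal
piece 3:u rests on {2:u}
piece 4:i rests on {1:b}
piece 5:b rests on {4:i}
piece 6:u rests on {3:u}
piece 7:c rests on {5:b}
piece 8:u rests on {6:u}
piece 9:b rests on {7:c}
piece 10:a rests on {4:i, 8:u}
minimal pieces: {0:c, 2:u}
ways to finish when only these pieces remain (= sum over removing one remaining piece with nothing left below it):
  1 left: {9}→1  {10}→1
  2 left: {7,9}→1  {8,10}→1  {9,10}→2
  3 left: {5,7,9}→1  {6,8,10}→1  {7,9,10}→3  {8,9,10}→3
  4 left: {3,6,8,10}→1  {5,7,9,10}→4  {6,8,9,10}→4  {7,8,9,10}→6
  5 left: {2,3,6,8,10}→1  {3,6,8,9,10}→5  {4,5,7,9,10}→4  {5,7,8,9,10}→10  {6,7,8,9,10}→10
  6 left: {1,4,5,7,9,10}→4  {2,3,6,8,9,10}→6  {3,6,7,8,9,10}→15  {4,5,7,8,9,10}→14  {5,6,7,8,9,10}→20
  7 left: {0,1,4,5,7,9,10}→4  {1,4,5,7,8,9,10}→18  {2,3,6,7,8,9,10}→21  {3,5,6,7,8,9,10}→35  {4,5,6,7,8,9,10}→34
  8 left: {0,1,4,5,7,8,9,10}→22  {1,4,5,6,7,8,9,10}→52  {2,3,5,6,7,8,9,10}→56  {3,4,5,6,7,8,9,10}→69
  9 left: {0,1,4,5,6,7,8,9,10}→74  {1,3,4,5,6,7,8,9,10}→121  {2,3,4,5,6,7,8,9,10}→125
  placing 0:c first → 246 extensions
  placing 2:u first → 195 extensions
total linear extensions = 441

441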